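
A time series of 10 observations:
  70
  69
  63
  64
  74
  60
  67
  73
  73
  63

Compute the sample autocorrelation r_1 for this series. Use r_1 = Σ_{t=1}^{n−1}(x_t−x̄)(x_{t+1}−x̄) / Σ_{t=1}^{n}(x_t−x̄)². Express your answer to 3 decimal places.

Mean x̄ = (70 + 69 + 63 + 64 + 74 + 60 + 67 + 73 + 73 + 63)/10 = 67.6000
Numerator Σ_{t=1}^{9}(x_t−x̄)(x_{t+1}−x̄) = -52.5600
Denominator Σ(x_t−x̄)² = 220.4000
r_1 = -52.5600 / 220.4000 = -0.238

-0.238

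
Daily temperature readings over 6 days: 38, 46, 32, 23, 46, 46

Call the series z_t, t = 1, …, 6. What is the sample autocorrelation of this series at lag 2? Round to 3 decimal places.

-0.616

Mean z̄ = (38 + 46 + 32 + 23 + 46 + 46)/6 = 38.5000
Deviations from mean: -0.5000, 7.5000, -6.5000, -15.5000, 7.5000, 7.5000
Σ(z_t−z̄)(z_{t+2}−z̄) = (3.2500) + (-116.2500) + (-48.7500) + (-116.2500) = -278.0000
Denominator Σ(z_t−z̄)² = 451.5000
r_2 = -278.0000 / 451.5000 = -0.616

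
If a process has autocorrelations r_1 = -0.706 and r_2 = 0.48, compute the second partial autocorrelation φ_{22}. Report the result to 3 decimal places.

-0.037

φ_{22} = (r_2 − r_1²) / (1 − r_1²)
r_1² = (-0.706)² = 0.498436
Numerator = 0.48 − 0.4984 = -0.0184; denominator = 1 − 0.4984 = 0.5016
φ_{22} = -0.0184 / 0.5016 = -0.037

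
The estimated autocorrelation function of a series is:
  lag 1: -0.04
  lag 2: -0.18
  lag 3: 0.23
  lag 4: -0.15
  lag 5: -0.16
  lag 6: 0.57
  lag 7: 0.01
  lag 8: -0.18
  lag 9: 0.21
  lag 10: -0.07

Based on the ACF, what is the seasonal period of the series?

The largest autocorrelation is r_6 = 0.57; the remaining lags stay at or below 0.23.
The dominant spike at lag 6 indicates a seasonal period of 6.

6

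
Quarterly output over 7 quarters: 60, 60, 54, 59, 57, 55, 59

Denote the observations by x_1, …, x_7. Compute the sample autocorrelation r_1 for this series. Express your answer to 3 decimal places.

-0.297

Mean x̄ = (60 + 60 + 54 + 59 + 57 + 55 + 59)/7 = 57.7143
Deviations from mean: 2.2857, 2.2857, -3.7143, 1.2857, -0.7143, -2.7143, 1.2857
Numerator Σ_{t=1}^{6}(x_t−x̄)(x_{t+1}−x̄) = -10.5102
Denominator Σ(x_t−x̄)² = 35.4286
r_1 = -10.5102 / 35.4286 = -0.297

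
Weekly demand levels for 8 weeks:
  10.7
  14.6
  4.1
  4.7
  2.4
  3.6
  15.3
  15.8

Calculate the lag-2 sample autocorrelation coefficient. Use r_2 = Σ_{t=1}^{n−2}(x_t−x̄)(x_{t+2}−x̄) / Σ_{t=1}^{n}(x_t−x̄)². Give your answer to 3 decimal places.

Mean x̄ = (10.7 + 14.6 + 4.1 + 4.7 + 2.4 + 3.6 + 15.3 + 15.8)/8 = 8.9000
Σ(x_t−x̄)(x_{t+2}−x̄) = (-8.6400) + (-23.9400) + (31.2000) + (22.2600) + (-41.6000) + (-36.5700) = -57.2900
Denominator Σ(x_t−x̄)² = 235.3200
r_2 = -57.2900 / 235.3200 = -0.243

-0.243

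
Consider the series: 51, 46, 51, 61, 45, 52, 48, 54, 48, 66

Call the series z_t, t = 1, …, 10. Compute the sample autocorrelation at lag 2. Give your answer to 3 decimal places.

Mean z̄ = (51 + 46 + 51 + 61 + 45 + 52 + 48 + 54 + 48 + 66)/10 = 52.2000
Numerator Σ_{t=1}^{8}(z_t−z̄)(z_{t+2}−z̄) = 26.1200
Denominator Σ(z_t−z̄)² = 399.6000
r_2 = 26.1200 / 399.6000 = 0.065

0.065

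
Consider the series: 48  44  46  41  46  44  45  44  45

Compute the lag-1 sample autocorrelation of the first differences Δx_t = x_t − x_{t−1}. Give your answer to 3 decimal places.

First differences Δx: -4, 2, -5, 5, -2, 1, -1, 1
Mean of differences = -0.3750
Numerator Σ(Δx_t−Δx̄)(Δx_{t+1}−Δx̄) = -57.1406
Denominator Σ(Δx_t−Δx̄)² = 75.8750
r_1(Δx) = -57.1406 / 75.8750 = -0.753

-0.753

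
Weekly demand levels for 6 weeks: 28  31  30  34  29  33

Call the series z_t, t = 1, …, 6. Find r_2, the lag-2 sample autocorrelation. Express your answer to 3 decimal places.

Mean z̄ = (28 + 31 + 30 + 34 + 29 + 33)/6 = 30.8333
Numerator Σ_{t=1}^{4}(z_t−z̄)(z_{t+2}−z̄) = 11.2778
Denominator Σ(z_t−z̄)² = 26.8333
r_2 = 11.2778 / 26.8333 = 0.420

0.420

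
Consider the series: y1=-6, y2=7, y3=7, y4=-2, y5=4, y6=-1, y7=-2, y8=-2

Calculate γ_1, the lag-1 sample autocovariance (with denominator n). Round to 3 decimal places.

Mean ȳ = (-6 + 7 + 7 − 2 + 4 − 1 − 2 − 2)/8 = 0.6250
Σ_{t=1}^{7}(y_t−ȳ)(y_{t+1}−ȳ) = -21.5156
γ_1 = -21.5156 / 8 = -2.689

-2.689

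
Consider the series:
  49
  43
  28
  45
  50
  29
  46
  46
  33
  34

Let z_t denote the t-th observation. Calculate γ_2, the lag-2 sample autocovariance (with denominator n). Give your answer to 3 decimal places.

-35.338

Mean z̄ = (49 + 43 + 28 + 45 + 50 + 29 + 46 + 46 + 33 + 34)/10 = 40.3000
Σ_{t=1}^{8}(z_t−z̄)(z_{t+2}−z̄) = -353.3800
γ_2 = -353.3800 / 10 = -35.338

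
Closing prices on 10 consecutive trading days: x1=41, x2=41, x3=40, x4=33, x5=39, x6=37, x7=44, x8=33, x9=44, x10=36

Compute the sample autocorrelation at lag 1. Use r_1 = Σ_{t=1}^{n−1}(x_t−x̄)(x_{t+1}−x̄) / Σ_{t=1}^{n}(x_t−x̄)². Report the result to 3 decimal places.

-0.594

Mean x̄ = (41 + 41 + 40 + 33 + 39 + 37 + 44 + 33 + 44 + 36)/10 = 38.8000
Numerator Σ_{t=1}^{9}(x_t−x̄)(x_{t+1}−x̄) = -85.2400
Denominator Σ(x_t−x̄)² = 143.6000
r_1 = -85.2400 / 143.6000 = -0.594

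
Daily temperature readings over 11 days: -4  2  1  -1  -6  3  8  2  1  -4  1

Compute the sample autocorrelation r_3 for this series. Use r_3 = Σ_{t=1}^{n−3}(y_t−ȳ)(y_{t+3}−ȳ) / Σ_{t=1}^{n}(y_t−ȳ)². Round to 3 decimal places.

Mean ȳ = (-4 + 2 + 1 − 1 − 6 + 3 + 8 + 2 + 1 − 4 + 1)/11 = 0.2727
Numerator Σ_{t=1}^{8}(y_t−ȳ)(y_{t+3}−ȳ) = -53.8595
Denominator Σ(y_t−ȳ)² = 152.1818
r_3 = -53.8595 / 152.1818 = -0.354

-0.354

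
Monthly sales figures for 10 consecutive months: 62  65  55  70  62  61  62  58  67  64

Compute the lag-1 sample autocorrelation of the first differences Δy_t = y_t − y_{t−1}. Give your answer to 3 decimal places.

-0.713

First differences Δy: 3, -10, 15, -8, -1, 1, -4, 9, -3
Mean of differences = 0.2222
Numerator Σ(Δy_t−Δȳ)(Δy_{t+1}−Δȳ) = -360.4938
Denominator Σ(Δy_t−Δȳ)² = 505.5556
r_1(Δy) = -360.4938 / 505.5556 = -0.713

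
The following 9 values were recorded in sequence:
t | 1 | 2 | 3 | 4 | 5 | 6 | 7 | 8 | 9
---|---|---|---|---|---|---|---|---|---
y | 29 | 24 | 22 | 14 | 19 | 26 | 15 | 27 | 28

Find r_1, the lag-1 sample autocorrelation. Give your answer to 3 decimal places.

-0.011

Mean ȳ = (29 + 24 + 22 + 14 + 19 + 26 + 15 + 27 + 28)/9 = 22.6667
Numerator Σ_{t=1}^{8}(y_t−ȳ)(y_{t+1}−ȳ) = -2.7778
Denominator Σ(y_t−ȳ)² = 248.0000
r_1 = -2.7778 / 248.0000 = -0.011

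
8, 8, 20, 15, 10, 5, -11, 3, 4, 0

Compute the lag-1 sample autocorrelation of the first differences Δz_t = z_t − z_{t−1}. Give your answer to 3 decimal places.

First differences Δz: 0, 12, -5, -5, -5, -16, 14, 1, -4
Mean of differences = -0.8889
Numerator Σ(Δz_t−Δz̄)(Δz_{t+1}−Δz̄) = -148.3457
Denominator Σ(Δz_t−Δz̄)² = 680.8889
r_1(Δz) = -148.3457 / 680.8889 = -0.218

-0.218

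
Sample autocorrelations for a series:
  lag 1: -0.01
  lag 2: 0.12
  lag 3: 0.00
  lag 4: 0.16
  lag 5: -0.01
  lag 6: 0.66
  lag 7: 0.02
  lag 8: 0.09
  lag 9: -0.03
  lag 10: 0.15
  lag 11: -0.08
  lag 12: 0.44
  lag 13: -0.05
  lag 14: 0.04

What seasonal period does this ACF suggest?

6

The largest autocorrelation is r_6 = 0.66, with a weaker echo at lag 12 (0.44); the remaining lags stay at or below 0.16.
The dominant spike at lag 6 indicates a seasonal period of 6.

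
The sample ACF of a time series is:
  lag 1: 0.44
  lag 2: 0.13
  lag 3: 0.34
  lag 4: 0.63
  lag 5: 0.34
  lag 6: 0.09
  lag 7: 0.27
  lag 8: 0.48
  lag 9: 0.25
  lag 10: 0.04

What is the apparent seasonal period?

4

The largest autocorrelation is r_4 = 0.63, with a weaker echo at lag 8 (0.48); the remaining lags stay at or below 0.44. The elevated value at lag 1 (0.44), dropping to 0.13 at lag 2, reflects decaying short-term dependence rather than seasonality.
The dominant spike at lag 4 indicates a seasonal period of 4.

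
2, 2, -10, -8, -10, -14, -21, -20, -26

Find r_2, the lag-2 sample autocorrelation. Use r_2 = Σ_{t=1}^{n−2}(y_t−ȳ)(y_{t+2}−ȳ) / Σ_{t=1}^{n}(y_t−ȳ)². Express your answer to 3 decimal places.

0.269

Mean ȳ = (2 + 2 − 10 − 8 − 10 − 14 − 21 − 20 − 26)/9 = -11.6667
Numerator Σ_{t=1}^{7}(y_t−ȳ)(y_{t+2}−ȳ) = 204.7778
Denominator Σ(y_t−ȳ)² = 760.0000
r_2 = 204.7778 / 760.0000 = 0.269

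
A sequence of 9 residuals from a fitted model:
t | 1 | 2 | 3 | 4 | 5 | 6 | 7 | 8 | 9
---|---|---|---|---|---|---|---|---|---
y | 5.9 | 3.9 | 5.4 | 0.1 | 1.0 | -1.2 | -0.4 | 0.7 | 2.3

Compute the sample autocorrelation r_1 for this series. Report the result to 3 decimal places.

0.432

Mean ȳ = (5.9 + 3.9 + 5.4 + 0.1 + 1.0 − 1.2 − 0.4 + 0.7 + 2.3)/9 = 1.9667
Numerator Σ_{t=1}^{8}(y_t−ȳ)(y_{t+1}−ȳ) = 22.7689
Denominator Σ(y_t−ȳ)² = 52.7600
r_1 = 22.7689 / 52.7600 = 0.432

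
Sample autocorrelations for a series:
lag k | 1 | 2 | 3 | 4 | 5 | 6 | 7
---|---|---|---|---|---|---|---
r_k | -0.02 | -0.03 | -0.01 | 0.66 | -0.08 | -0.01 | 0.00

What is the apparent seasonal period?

4

The largest autocorrelation is r_4 = 0.66; the remaining lags stay at or below 0.00.
The dominant spike at lag 4 indicates a seasonal period of 4.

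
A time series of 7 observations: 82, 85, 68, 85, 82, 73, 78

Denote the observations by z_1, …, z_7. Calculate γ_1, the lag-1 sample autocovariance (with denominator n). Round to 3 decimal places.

-15.429

Mean z̄ = (82 + 85 + 68 + 85 + 82 + 73 + 78)/7 = 79.0000
Deviations: 3.0000, 6.0000, -11.0000, 6.0000, 3.0000, -6.0000, -1.0000
Σ_{t=1}^{6}(z_t−z̄)(z_{t+1}−z̄) = -108.0000
γ_1 = -108.0000 / 7 = -15.429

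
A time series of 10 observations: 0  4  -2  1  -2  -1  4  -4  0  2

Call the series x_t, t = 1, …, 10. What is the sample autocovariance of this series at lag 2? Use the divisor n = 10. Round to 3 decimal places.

-0.428

Mean x̄ = (0 + 4 − 2 + 1 − 2 − 1 + 4 − 4 + 0 + 2)/10 = 0.2000
Σ_{t=1}^{8}(x_t−x̄)(x_{t+2}−x̄) = -4.2800
γ_2 = -4.2800 / 10 = -0.428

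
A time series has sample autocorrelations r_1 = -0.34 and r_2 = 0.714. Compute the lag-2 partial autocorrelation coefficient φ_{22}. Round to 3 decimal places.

φ_{22} = (r_2 − r_1²) / (1 − r_1²)
r_1² = (-0.34)² = 0.1156
Numerator = 0.714 − 0.1156 = 0.5984; denominator = 1 − 0.1156 = 0.8844
φ_{22} = 0.5984 / 0.8844 = 0.677

0.677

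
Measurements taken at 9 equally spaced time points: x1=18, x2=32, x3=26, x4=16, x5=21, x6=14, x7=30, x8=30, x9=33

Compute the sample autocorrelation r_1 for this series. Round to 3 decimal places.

0.083

Mean x̄ = (18 + 32 + 26 + 16 + 21 + 14 + 30 + 30 + 33)/9 = 24.4444
Numerator Σ_{t=1}^{8}(x_t−x̄)(x_{t+1}−x̄) = 35.3580
Denominator Σ(x_t−x̄)² = 428.2222
r_1 = 35.3580 / 428.2222 = 0.083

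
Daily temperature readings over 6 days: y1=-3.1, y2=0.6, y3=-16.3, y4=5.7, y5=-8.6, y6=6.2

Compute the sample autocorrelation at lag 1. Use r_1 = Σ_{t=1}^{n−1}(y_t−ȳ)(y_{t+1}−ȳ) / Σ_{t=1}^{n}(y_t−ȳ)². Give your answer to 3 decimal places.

Mean ȳ = (-3.1 + 0.6 − 16.3 + 5.7 − 8.6 + 6.2)/6 = -2.5833
Numerator Σ_{t=1}^{5}(y_t−ȳ)(y_{t+1}−ȳ) = -261.6136
Denominator Σ(y_t−ȳ)² = 380.5083
r_1 = -261.6136 / 380.5083 = -0.688

-0.688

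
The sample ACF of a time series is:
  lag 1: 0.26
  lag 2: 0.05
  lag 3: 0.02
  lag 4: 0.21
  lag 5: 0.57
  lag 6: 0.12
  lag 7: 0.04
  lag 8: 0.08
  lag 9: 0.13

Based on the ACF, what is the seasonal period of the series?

5

The largest autocorrelation is r_5 = 0.57; the remaining lags stay at or below 0.26. The elevated value at lag 1 (0.26), dropping to 0.05 at lag 2, reflects decaying short-term dependence rather than seasonality.
The dominant spike at lag 5 indicates a seasonal period of 5.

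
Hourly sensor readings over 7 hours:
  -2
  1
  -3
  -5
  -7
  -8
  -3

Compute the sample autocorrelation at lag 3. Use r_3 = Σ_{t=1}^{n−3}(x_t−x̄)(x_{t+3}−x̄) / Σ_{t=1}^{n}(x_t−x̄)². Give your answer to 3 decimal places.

Mean x̄ = (-2 + 1 − 3 − 5 − 7 − 8 − 3)/7 = -3.8571
Deviations from mean: 1.8571, 4.8571, 0.8571, -1.1429, -3.1429, -4.1429, 0.8571
Σ(x_t−x̄)(x_{t+3}−x̄) = (-2.1224) + (-15.2653) + (-3.5510) + (-0.9796) = -21.9184
Denominator Σ(x_t−x̄)² = 56.8571
r_3 = -21.9184 / 56.8571 = -0.385

-0.385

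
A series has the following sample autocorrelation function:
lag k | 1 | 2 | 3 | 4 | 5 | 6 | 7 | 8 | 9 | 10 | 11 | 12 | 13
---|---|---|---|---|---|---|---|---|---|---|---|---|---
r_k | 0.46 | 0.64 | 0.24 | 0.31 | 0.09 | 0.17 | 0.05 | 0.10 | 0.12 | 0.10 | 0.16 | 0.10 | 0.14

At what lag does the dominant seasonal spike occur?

2

The largest autocorrelation is r_2 = 0.64; the remaining lags stay at or below 0.46.
The dominant spike at lag 2 indicates a seasonal period of 2.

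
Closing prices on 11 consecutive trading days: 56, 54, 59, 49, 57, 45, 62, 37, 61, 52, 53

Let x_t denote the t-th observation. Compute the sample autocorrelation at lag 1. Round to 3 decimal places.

-0.763

Mean x̄ = (56 + 54 + 59 + 49 + 57 + 45 + 62 + 37 + 61 + 52 + 53)/11 = 53.1818
Numerator Σ_{t=1}^{10}(x_t−x̄)(x_{t+1}−x̄) = -414.8512
Denominator Σ(x_t−x̄)² = 543.6364
r_1 = -414.8512 / 543.6364 = -0.763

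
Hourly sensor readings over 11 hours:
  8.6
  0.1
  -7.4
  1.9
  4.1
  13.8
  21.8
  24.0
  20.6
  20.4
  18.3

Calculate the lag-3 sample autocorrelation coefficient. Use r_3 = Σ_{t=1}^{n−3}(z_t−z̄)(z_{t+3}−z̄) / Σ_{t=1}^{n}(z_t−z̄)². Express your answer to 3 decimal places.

Mean z̄ = (8.6 + 0.1 − 7.4 + 1.9 + 4.1 + 13.8 + 21.8 + 24.0 + 20.6 + 20.4 + 18.3)/11 = 11.4727
Numerator Σ_{t=1}^{8}(z_t−z̄)(z_{t+3}−z̄) = 75.1687
Denominator Σ(z_t−z̄)² = 1118.3818
r_3 = 75.1687 / 1118.3818 = 0.067

0.067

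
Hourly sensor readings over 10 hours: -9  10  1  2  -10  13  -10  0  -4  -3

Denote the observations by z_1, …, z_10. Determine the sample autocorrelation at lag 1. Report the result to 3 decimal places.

Mean z̄ = (-9 + 10 + 1 + 2 − 10 + 13 − 10 + 0 − 4 − 3)/10 = -1.0000
Numerator Σ_{t=1}^{9}(z_t−z̄)(z_{t+1}−z̄) = -345.0000
Denominator Σ(z_t−z̄)² = 570.0000
r_1 = -345.0000 / 570.0000 = -0.605

-0.605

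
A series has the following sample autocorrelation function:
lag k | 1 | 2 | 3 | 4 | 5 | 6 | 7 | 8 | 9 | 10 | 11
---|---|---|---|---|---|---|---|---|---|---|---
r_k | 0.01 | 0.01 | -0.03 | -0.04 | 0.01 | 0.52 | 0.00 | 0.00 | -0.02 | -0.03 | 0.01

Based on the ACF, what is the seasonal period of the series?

The largest autocorrelation is r_6 = 0.52; the remaining lags stay at or below 0.01.
The dominant spike at lag 6 indicates a seasonal period of 6.

6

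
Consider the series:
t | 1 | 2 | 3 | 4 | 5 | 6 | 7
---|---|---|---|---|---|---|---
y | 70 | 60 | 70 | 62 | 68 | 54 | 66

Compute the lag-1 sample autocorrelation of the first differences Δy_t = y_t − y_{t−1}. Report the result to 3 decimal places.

First differences Δy: -10, 10, -8, 6, -14, 12
Mean of differences = -0.6667
Numerator Σ(Δy_t−Δȳ)(Δy_{t+1}−Δȳ) = -484.4444
Denominator Σ(Δy_t−Δȳ)² = 637.3333
r_1(Δy) = -484.4444 / 637.3333 = -0.760

-0.760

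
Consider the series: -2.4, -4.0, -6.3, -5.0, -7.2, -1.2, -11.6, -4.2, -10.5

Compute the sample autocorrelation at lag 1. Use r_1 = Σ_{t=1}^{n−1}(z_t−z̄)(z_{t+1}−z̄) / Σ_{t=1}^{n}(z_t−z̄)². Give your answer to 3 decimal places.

-0.476

Mean z̄ = (-2.4 − 4.0 − 6.3 − 5.0 − 7.2 − 1.2 − 11.6 − 4.2 − 10.5)/9 = -5.8222
Numerator Σ_{t=1}^{8}(z_t−z̄)(z_{t+1}−z̄) = -46.1960
Denominator Σ(z_t−z̄)² = 97.0956
r_1 = -46.1960 / 97.0956 = -0.476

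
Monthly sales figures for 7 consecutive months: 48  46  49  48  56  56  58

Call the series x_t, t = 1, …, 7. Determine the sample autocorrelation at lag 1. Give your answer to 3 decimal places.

0.527

Mean x̄ = (48 + 46 + 49 + 48 + 56 + 56 + 58)/7 = 51.5714
Deviations from mean: -3.5714, -5.5714, -2.5714, -3.5714, 4.4286, 4.4286, 6.4286
Numerator Σ_{t=1}^{6}(x_t−x̄)(x_{t+1}−x̄) = 75.6735
Denominator Σ(x_t−x̄)² = 143.7143
r_1 = 75.6735 / 143.7143 = 0.527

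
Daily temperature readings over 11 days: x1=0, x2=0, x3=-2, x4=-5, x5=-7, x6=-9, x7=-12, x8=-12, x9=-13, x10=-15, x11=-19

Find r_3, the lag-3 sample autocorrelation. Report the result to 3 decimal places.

0.209

Mean x̄ = (0 + 0 − 2 − 5 − 7 − 9 − 12 − 12 − 13 − 15 − 19)/11 = -8.5455
Numerator Σ_{t=1}^{8}(x_t−x̄)(x_{t+3}−x̄) = 83.3802
Denominator Σ(x_t−x̄)² = 398.7273
r_3 = 83.3802 / 398.7273 = 0.209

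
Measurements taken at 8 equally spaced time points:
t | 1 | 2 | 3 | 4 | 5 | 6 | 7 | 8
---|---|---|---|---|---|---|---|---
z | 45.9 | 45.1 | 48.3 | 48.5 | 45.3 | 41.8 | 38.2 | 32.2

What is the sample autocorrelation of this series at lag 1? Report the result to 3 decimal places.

0.517

Mean z̄ = (45.9 + 45.1 + 48.3 + 48.5 + 45.3 + 41.8 + 38.2 + 32.2)/8 = 43.1625
Σ(z_t−z̄)(z_{t+1}−z̄) = (5.3039) + (9.9539) + (27.4214) + (11.4089) + (-2.9123) + (6.7614) + (54.4014) = 112.3386
Denominator Σ(z_t−z̄)² = 217.3588
r_1 = 112.3386 / 217.3588 = 0.517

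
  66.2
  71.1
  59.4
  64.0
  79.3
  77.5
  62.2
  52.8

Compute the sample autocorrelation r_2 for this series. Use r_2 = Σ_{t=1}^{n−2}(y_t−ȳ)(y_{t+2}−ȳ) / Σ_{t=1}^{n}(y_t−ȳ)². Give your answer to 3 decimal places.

-0.588

Mean ȳ = (66.2 + 71.1 + 59.4 + 64.0 + 79.3 + 77.5 + 62.2 + 52.8)/8 = 66.5625
Numerator Σ_{t=1}^{6}(y_t−ȳ)(y_{t+2}−ȳ) = -334.3853
Denominator Σ(y_t−ȳ)² = 568.8988
r_2 = -334.3853 / 568.8988 = -0.588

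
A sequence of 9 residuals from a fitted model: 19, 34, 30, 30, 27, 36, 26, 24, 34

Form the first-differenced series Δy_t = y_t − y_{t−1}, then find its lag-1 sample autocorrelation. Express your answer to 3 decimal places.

-0.319

First differences Δy: 15, -4, 0, -3, 9, -10, -2, 10
Mean of differences = 1.8750
Numerator Σ(Δy_t−Δȳ)(Δy_{t+1}−Δȳ) = -161.7656
Denominator Σ(Δy_t−Δȳ)² = 506.8750
r_1(Δy) = -161.7656 / 506.8750 = -0.319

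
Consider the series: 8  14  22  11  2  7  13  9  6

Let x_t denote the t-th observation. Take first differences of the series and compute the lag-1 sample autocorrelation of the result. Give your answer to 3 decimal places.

First differences Δx: 6, 8, -11, -9, 5, 6, -4, -3
Mean of differences = -0.2500
Numerator Σ(Δx_t−Δx̄)(Δx_{t+1}−Δx̄) = 30.6875
Denominator Σ(Δx_t−Δx̄)² = 387.5000
r_1(Δx) = 30.6875 / 387.5000 = 0.079

0.079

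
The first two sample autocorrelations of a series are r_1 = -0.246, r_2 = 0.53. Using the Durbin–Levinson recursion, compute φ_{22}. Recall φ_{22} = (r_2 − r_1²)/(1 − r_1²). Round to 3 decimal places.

0.500

φ_{22} = (r_2 − r_1²) / (1 − r_1²)
r_1² = (-0.246)² = 0.060516
Numerator = 0.53 − 0.0605 = 0.4695; denominator = 1 − 0.0605 = 0.9395
φ_{22} = 0.4695 / 0.9395 = 0.500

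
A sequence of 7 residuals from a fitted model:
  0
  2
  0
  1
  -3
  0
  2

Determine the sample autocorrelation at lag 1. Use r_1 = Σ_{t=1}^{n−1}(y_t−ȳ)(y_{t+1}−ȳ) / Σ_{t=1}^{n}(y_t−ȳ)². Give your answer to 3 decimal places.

Mean ȳ = (0 + 2 + 0 + 1 − 3 + 0 + 2)/7 = 0.2857
Numerator Σ_{t=1}^{6}(y_t−ȳ)(y_{t+1}−ȳ) = -3.0816
Denominator Σ(y_t−ȳ)² = 17.4286
r_1 = -3.0816 / 17.4286 = -0.177

-0.177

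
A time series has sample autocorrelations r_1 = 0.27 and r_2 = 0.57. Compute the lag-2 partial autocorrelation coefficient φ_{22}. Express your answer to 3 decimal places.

0.536

φ_{22} = (r_2 − r_1²) / (1 − r_1²)
r_1² = (0.27)² = 0.0729
Numerator = 0.57 − 0.0729 = 0.4971; denominator = 1 − 0.0729 = 0.9271
φ_{22} = 0.4971 / 0.9271 = 0.536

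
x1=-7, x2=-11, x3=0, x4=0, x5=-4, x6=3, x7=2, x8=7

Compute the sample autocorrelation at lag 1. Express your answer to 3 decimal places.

0.301

Mean x̄ = (-7 − 11 + 0 + 0 − 4 + 3 + 2 + 7)/8 = -1.2500
Numerator Σ_{t=1}^{7}(x_t−x̄)(x_{t+1}−x̄) = 70.9375
Denominator Σ(x_t−x̄)² = 235.5000
r_1 = 70.9375 / 235.5000 = 0.301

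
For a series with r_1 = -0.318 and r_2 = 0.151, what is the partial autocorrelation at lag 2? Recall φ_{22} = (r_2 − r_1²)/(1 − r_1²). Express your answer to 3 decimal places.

φ_{22} = (r_2 − r_1²) / (1 − r_1²)
r_1² = (-0.318)² = 0.101124
Numerator = 0.151 − 0.1011 = 0.0499; denominator = 1 − 0.1011 = 0.8989
φ_{22} = 0.0499 / 0.8989 = 0.055

0.055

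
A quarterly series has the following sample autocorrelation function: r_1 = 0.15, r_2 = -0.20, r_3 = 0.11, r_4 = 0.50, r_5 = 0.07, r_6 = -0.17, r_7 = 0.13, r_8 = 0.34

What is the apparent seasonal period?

The largest autocorrelation is r_4 = 0.50, with a weaker echo at lag 8 (0.34); the remaining lags stay at or below 0.15.
The dominant spike at lag 4 indicates a seasonal period of 4.

4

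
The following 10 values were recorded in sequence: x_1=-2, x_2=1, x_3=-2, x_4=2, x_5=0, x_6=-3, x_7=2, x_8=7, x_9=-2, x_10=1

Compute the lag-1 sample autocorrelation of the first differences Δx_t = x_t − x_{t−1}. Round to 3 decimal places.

First differences Δx: 3, -3, 4, -2, -3, 5, 5, -9, 3
Mean of differences = 0.3333
Numerator Σ(Δx_t−Δx̄)(Δx_{t+1}−Δx̄) = -84.1111
Denominator Σ(Δx_t−Δx̄)² = 186.0000
r_1(Δx) = -84.1111 / 186.0000 = -0.452

-0.452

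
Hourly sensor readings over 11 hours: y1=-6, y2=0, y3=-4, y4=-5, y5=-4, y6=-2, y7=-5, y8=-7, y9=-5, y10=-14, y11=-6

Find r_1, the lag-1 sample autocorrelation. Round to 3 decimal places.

Mean ȳ = (-6 + 0 − 4 − 5 − 4 − 2 − 5 − 7 − 5 − 14 − 6)/11 = -5.2727
Numerator Σ_{t=1}^{10}(y_t−ȳ)(y_{t+1}−ȳ) = 11.6529
Denominator Σ(y_t−ȳ)² = 122.1818
r_1 = 11.6529 / 122.1818 = 0.095

0.095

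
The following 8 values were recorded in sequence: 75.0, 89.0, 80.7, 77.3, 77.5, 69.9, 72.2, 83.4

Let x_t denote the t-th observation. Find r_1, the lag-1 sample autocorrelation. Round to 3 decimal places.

Mean x̄ = (75.0 + 89.0 + 80.7 + 77.3 + 77.5 + 69.9 + 72.2 + 83.4)/8 = 78.1250
Deviations from mean: -3.1250, 10.8750, 2.5750, -0.8250, -0.6250, -8.2250, -5.9250, 5.2750
Σ(x_t−x̄)(x_{t+1}−x̄) = (-33.9844) + (28.0031) + (-2.1244) + (0.5156) + (5.1406) + (48.7331) + (-31.2544) = 15.0294
Denominator Σ(x_t−x̄)² = 266.3150
r_1 = 15.0294 / 266.3150 = 0.056

0.056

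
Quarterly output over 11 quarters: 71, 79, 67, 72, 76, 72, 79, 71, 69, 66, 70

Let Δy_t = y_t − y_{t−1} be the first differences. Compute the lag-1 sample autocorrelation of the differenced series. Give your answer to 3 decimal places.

-0.559

First differences Δy: 8, -12, 5, 4, -4, 7, -8, -2, -3, 4
Mean of differences = -0.1000
Numerator Σ(Δy_t−Δȳ)(Δy_{t+1}−Δȳ) = -227.3100
Denominator Σ(Δy_t−Δȳ)² = 406.9000
r_1(Δy) = -227.3100 / 406.9000 = -0.559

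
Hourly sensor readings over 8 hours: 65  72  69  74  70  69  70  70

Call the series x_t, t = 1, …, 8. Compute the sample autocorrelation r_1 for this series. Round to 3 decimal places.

Mean x̄ = (65 + 72 + 69 + 74 + 70 + 69 + 70 + 70)/8 = 69.8750
Deviations from mean: -4.8750, 2.1250, -0.8750, 4.1250, 0.1250, -0.8750, 0.1250, 0.1250
Σ(x_t−x̄)(x_{t+1}−x̄) = (-10.3594) + (-1.8594) + (-3.6094) + (0.5156) + (-0.1094) + (-0.1094) + (0.0156) = -15.5156
Denominator Σ(x_t−x̄)² = 46.8750
r_1 = -15.5156 / 46.8750 = -0.331

-0.331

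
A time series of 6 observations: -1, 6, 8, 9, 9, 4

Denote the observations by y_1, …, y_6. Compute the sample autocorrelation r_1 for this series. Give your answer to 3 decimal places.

0.138

Mean ȳ = (-1 + 6 + 8 + 9 + 9 + 4)/6 = 5.8333
Deviations from mean: -6.8333, 0.1667, 2.1667, 3.1667, 3.1667, -1.8333
Numerator Σ_{t=1}^{5}(y_t−ȳ)(y_{t+1}−ȳ) = 10.3056
Denominator Σ(y_t−ȳ)² = 74.8333
r_1 = 10.3056 / 74.8333 = 0.138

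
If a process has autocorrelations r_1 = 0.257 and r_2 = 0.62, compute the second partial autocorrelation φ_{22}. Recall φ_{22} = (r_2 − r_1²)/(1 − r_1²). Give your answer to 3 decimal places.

φ_{22} = (r_2 − r_1²) / (1 − r_1²)
r_1² = (0.257)² = 0.066049
Numerator = 0.62 − 0.0660 = 0.5540; denominator = 1 − 0.0660 = 0.9340
φ_{22} = 0.5540 / 0.9340 = 0.593

0.593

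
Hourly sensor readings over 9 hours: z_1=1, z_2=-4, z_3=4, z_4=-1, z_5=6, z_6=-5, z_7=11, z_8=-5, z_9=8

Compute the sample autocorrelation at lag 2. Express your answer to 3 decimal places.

Mean z̄ = (1 − 4 + 4 − 1 + 6 − 5 + 11 − 5 + 8)/9 = 1.6667
Σ(z_t−z̄)(z_{t+2}−z̄) = (-1.5556) + (15.1111) + (10.1111) + (17.7778) + (40.4444) + (44.4444) + (59.1111) = 185.4444
Denominator Σ(z_t−z̄)² = 280.0000
r_2 = 185.4444 / 280.0000 = 0.662

0.662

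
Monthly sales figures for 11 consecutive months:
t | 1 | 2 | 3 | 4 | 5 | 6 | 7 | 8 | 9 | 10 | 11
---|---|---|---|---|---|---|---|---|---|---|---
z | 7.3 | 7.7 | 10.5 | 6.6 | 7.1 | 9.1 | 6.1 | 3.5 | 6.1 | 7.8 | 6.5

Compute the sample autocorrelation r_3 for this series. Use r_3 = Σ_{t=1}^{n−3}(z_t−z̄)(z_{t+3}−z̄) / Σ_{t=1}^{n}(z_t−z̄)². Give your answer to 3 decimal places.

0.210

Mean z̄ = (7.3 + 7.7 + 10.5 + 6.6 + 7.1 + 9.1 + 6.1 + 3.5 + 6.1 + 7.8 + 6.5)/11 = 7.1182
Numerator Σ_{t=1}^{8}(z_t−z̄)(z_{t+3}−z̄) = 6.7154
Denominator Σ(z_t−z̄)² = 32.0164
r_3 = 6.7154 / 32.0164 = 0.210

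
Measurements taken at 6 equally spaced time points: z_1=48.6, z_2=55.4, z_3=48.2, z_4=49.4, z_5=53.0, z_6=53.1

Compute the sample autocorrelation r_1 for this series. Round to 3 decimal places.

Mean z̄ = (48.6 + 55.4 + 48.2 + 49.4 + 53.0 + 53.1)/6 = 51.2833
Deviations from mean: -2.6833, 4.1167, -3.0833, -1.8833, 1.7167, 1.8167
Σ(z_t−z̄)(z_{t+1}−z̄) = (-11.0464) + (-12.6931) + (5.8069) + (-3.2331) + (3.1186) = -18.0469
Denominator Σ(z_t−z̄)² = 43.4483
r_1 = -18.0469 / 43.4483 = -0.415

-0.415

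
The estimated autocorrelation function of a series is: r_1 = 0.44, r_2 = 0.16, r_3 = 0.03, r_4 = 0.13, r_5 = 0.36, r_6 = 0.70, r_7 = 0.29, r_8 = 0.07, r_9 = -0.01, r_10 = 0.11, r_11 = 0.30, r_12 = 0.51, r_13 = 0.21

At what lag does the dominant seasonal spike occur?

6

The largest autocorrelation is r_6 = 0.70, with a weaker echo at lag 12 (0.51); the remaining lags stay at or below 0.44. The elevated value at lag 1 (0.44), dropping to 0.16 at lag 2, reflects decaying short-term dependence rather than seasonality.
The dominant spike at lag 6 indicates a seasonal period of 6.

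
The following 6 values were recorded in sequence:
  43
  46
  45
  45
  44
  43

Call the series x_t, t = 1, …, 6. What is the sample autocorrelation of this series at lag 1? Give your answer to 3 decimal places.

-0.061

Mean x̄ = (43 + 46 + 45 + 45 + 44 + 43)/6 = 44.3333
Numerator Σ_{t=1}^{5}(x_t−x̄)(x_{t+1}−x̄) = -0.4444
Denominator Σ(x_t−x̄)² = 7.3333
r_1 = -0.4444 / 7.3333 = -0.061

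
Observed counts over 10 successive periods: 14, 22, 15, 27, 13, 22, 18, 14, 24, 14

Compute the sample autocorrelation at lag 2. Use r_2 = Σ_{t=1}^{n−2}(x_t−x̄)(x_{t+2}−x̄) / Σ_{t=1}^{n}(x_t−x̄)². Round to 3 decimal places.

Mean x̄ = (14 + 22 + 15 + 27 + 13 + 22 + 18 + 14 + 24 + 14)/10 = 18.3000
Numerator Σ_{t=1}^{8}(x_t−x̄)(x_{t+2}−x̄) = 98.5200
Denominator Σ(x_t−x̄)² = 230.1000
r_2 = 98.5200 / 230.1000 = 0.428

0.428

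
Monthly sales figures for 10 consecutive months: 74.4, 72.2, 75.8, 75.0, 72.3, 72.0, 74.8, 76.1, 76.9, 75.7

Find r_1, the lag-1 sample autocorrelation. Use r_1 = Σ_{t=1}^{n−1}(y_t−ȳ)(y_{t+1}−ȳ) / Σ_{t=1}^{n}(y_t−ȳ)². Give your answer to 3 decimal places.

Mean ȳ = (74.4 + 72.2 + 75.8 + 75.0 + 72.3 + 72.0 + 74.8 + 76.1 + 76.9 + 75.7)/10 = 74.5200
Numerator Σ_{t=1}^{9}(y_t−ȳ)(y_{t+1}−ȳ) = 8.7576
Denominator Σ(y_t−ȳ)² = 28.1760
r_1 = 8.7576 / 28.1760 = 0.311

0.311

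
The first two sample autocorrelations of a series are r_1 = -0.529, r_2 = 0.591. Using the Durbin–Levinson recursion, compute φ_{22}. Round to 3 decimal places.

φ_{22} = (r_2 − r_1²) / (1 − r_1²)
r_1² = (-0.529)² = 0.279841
Numerator = 0.591 − 0.2798 = 0.3112; denominator = 1 − 0.2798 = 0.7202
φ_{22} = 0.3112 / 0.7202 = 0.432

0.432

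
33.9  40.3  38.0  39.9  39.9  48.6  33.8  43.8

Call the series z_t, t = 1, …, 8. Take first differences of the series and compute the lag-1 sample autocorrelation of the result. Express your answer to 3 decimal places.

First differences Δz: 6.4, -2.3, 1.9, 0.0, 8.7, -14.8, 10.0
Mean of differences = 1.4143
Numerator Σ(Δz_t−Δz̄)(Δz_{t+1}−Δz̄) = -288.6573
Denominator Σ(Δz_t−Δz̄)² = 430.5886
r_1(Δz) = -288.6573 / 430.5886 = -0.670

-0.670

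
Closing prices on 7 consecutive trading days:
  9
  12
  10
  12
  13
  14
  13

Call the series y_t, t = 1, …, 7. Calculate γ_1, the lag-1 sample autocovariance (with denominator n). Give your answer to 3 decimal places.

0.589

Mean ȳ = (9 + 12 + 10 + 12 + 13 + 14 + 13)/7 = 11.8571
Deviations: -2.8571, 0.1429, -1.8571, 0.1429, 1.1429, 2.1429, 1.1429
Σ_{t=1}^{6}(y_t−ȳ)(y_{t+1}−ȳ) = 4.1224
γ_1 = 4.1224 / 7 = 0.589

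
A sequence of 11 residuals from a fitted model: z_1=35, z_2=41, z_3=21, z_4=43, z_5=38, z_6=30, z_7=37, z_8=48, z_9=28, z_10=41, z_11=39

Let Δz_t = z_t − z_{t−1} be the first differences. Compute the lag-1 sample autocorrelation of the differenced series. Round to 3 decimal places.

First differences Δz: 6, -20, 22, -5, -8, 7, 11, -20, 13, -2
Mean of differences = 0.4000
Numerator Σ(Δz_t−Δz̄)(Δz_{t+1}−Δz̄) = -1115.1600
Denominator Σ(Δz_t−Δz̄)² = 1750.4000
r_1(Δz) = -1115.1600 / 1750.4000 = -0.637

-0.637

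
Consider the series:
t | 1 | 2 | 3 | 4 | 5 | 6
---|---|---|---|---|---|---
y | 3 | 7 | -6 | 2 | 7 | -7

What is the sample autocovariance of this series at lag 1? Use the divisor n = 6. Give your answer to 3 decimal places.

Mean ȳ = (3 + 7 − 6 + 2 + 7 − 7)/6 = 1.0000
Σ_{t=1}^{5}(y_t−ȳ)(y_{t+1}−ȳ) = -79.0000
γ_1 = -79.0000 / 6 = -13.167

-13.167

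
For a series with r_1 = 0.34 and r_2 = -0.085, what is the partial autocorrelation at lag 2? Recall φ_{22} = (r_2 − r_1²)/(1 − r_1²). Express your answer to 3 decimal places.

φ_{22} = (r_2 − r_1²) / (1 − r_1²)
r_1² = (0.34)² = 0.1156
Numerator = -0.085 − 0.1156 = -0.2006; denominator = 1 − 0.1156 = 0.8844
φ_{22} = -0.2006 / 0.8844 = -0.227

-0.227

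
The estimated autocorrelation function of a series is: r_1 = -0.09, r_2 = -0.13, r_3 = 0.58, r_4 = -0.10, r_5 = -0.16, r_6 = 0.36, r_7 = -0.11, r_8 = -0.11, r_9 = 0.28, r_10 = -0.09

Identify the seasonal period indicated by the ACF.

The largest autocorrelation is r_3 = 0.58, with weaker echoes at lags 6 (0.36) and 9 (0.28); the remaining lags stay at or below -0.09.
The dominant spike at lag 3 indicates a seasonal period of 3.

3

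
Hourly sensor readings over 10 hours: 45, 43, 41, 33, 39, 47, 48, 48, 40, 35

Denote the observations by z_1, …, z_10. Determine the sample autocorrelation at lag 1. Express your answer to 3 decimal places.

Mean z̄ = (45 + 43 + 41 + 33 + 39 + 47 + 48 + 48 + 40 + 35)/10 = 41.9000
Numerator Σ_{t=1}^{9}(z_t−z̄)(z_{t+1}−z̄) = 91.2900
Denominator Σ(z_t−z̄)² = 250.9000
r_1 = 91.2900 / 250.9000 = 0.364

0.364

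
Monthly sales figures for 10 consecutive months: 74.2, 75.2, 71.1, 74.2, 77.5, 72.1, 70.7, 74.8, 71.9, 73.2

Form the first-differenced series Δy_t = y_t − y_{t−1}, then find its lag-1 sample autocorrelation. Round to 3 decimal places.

-0.401

First differences Δy: 1.0, -4.1, 3.1, 3.3, -5.4, -1.4, 4.1, -2.9, 1.3
Mean of differences = -0.1111
Numerator Σ(Δy_t−Δȳ)(Δy_{t+1}−Δȳ) = -38.6190
Denominator Σ(Δy_t−Δȳ)² = 96.2289
r_1(Δy) = -38.6190 / 96.2289 = -0.401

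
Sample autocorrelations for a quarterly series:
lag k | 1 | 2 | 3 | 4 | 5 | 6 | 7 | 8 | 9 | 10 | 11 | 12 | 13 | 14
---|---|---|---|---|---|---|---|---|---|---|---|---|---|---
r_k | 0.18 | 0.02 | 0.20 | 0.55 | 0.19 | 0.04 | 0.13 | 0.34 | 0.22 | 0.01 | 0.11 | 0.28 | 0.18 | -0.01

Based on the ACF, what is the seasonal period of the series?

4

The largest autocorrelation is r_4 = 0.55, with weaker echoes at lags 8 (0.34) and 12 (0.28); the remaining lags stay at or below 0.22.
The dominant spike at lag 4 indicates a seasonal period of 4.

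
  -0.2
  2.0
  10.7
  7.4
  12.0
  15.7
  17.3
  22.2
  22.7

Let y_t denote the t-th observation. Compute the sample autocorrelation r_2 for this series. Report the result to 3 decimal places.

0.261

Mean ȳ = (-0.2 + 2.0 + 10.7 + 7.4 + 12.0 + 15.7 + 17.3 + 22.2 + 22.7)/9 = 12.2000
Σ(y_t−ȳ)(y_{t+2}−ȳ) = (18.6000) + (48.9600) + (0.3000) + (-16.8000) + (-1.0200) + (35.0000) + (53.5500) = 138.5900
Denominator Σ(y_t−ȳ)² = 531.6400
r_2 = 138.5900 / 531.6400 = 0.261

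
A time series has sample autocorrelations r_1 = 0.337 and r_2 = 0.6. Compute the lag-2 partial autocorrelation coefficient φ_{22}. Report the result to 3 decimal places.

0.549

φ_{22} = (r_2 − r_1²) / (1 − r_1²)
r_1² = (0.337)² = 0.113569
Numerator = 0.6 − 0.1136 = 0.4864; denominator = 1 − 0.1136 = 0.8864
φ_{22} = 0.4864 / 0.8864 = 0.549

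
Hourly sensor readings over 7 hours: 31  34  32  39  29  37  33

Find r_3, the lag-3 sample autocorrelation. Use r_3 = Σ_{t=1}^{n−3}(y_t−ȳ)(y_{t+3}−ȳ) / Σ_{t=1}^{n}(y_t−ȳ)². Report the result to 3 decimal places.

Mean ȳ = (31 + 34 + 32 + 39 + 29 + 37 + 33)/7 = 33.5714
Deviations from mean: -2.5714, 0.4286, -1.5714, 5.4286, -4.5714, 3.4286, -0.5714
Σ(y_t−ȳ)(y_{t+3}−ȳ) = (-13.9592) + (-1.9592) + (-5.3878) + (-3.1020) = -24.4082
Denominator Σ(y_t−ȳ)² = 71.7143
r_3 = -24.4082 / 71.7143 = -0.340

-0.340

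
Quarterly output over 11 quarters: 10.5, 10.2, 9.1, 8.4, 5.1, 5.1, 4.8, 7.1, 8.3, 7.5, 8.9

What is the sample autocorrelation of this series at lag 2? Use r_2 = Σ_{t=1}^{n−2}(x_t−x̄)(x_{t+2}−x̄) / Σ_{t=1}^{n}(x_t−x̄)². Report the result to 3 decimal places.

Mean x̄ = (10.5 + 10.2 + 9.1 + 8.4 + 5.1 + 5.1 + 4.8 + 7.1 + 8.3 + 7.5 + 8.9)/11 = 7.7273
Numerator Σ_{t=1}^{9}(x_t−x̄)(x_{t+2}−x̄) = 8.5721
Denominator Σ(x_t−x̄)² = 40.6618
r_2 = 8.5721 / 40.6618 = 0.211

0.211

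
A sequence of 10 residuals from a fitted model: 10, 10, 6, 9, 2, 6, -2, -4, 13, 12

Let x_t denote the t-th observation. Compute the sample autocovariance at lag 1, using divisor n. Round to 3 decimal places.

Mean x̄ = (10 + 10 + 6 + 9 + 2 + 6 − 2 − 4 + 13 + 12)/10 = 6.2000
Σ_{t=1}^{9}(x_t−x̄)(x_{t+1}−x̄) = 57.5600
γ_1 = 57.5600 / 10 = 5.756

5.756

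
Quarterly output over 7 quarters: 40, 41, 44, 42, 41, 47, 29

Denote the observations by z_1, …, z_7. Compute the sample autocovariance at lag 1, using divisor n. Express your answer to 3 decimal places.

-9.271

Mean z̄ = (40 + 41 + 44 + 42 + 41 + 47 + 29)/7 = 40.5714
Σ_{t=1}^{6}(z_t−z̄)(z_{t+1}−z̄) = -64.8980
γ_1 = -64.8980 / 7 = -9.271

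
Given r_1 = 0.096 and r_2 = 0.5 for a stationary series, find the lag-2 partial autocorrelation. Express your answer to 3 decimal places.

0.495

φ_{22} = (r_2 − r_1²) / (1 − r_1²)
r_1² = (0.096)² = 0.009216
Numerator = 0.5 − 0.0092 = 0.4908; denominator = 1 − 0.0092 = 0.9908
φ_{22} = 0.4908 / 0.9908 = 0.495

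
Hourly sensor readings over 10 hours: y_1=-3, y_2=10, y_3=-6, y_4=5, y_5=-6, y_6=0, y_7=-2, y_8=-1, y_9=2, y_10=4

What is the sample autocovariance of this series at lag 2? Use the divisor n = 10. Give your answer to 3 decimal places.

Mean ȳ = (-3 + 10 − 6 + 5 − 6 + 0 − 2 − 1 + 2 + 4)/10 = 0.3000
Σ_{t=1}^{8}(y_t−ȳ)(y_{t+2}−ȳ) = 110.8200
γ_2 = 110.8200 / 10 = 11.082

11.082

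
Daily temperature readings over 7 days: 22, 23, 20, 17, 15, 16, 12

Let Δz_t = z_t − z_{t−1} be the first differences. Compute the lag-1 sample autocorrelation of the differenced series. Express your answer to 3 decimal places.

-0.362

First differences Δz: 1, -3, -3, -2, 1, -4
Mean of differences = -1.6667
Numerator Σ(Δz_t−Δz̄)(Δz_{t+1}−Δz̄) = -8.4444
Denominator Σ(Δz_t−Δz̄)² = 23.3333
r_1(Δz) = -8.4444 / 23.3333 = -0.362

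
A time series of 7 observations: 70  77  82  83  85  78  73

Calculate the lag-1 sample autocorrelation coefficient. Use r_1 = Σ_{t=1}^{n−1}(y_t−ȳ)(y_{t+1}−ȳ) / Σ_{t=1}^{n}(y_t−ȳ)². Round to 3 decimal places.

0.304

Mean ȳ = (70 + 77 + 82 + 83 + 85 + 78 + 73)/7 = 78.2857
Σ(y_t−ȳ)(y_{t+1}−ȳ) = (10.6531) + (-4.7755) + (17.5102) + (31.6531) + (-1.9184) + (1.5102) = 54.6327
Denominator Σ(y_t−ȳ)² = 179.4286
r_1 = 54.6327 / 179.4286 = 0.304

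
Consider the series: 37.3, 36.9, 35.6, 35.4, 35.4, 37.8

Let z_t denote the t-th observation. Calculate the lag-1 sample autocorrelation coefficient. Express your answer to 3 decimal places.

0.080

Mean z̄ = (37.3 + 36.9 + 35.6 + 35.4 + 35.4 + 37.8)/6 = 36.4000
Deviations from mean: 0.9000, 0.5000, -0.8000, -1.0000, -1.0000, 1.4000
Σ(z_t−z̄)(z_{t+1}−z̄) = (0.4500) + (-0.4000) + (0.8000) + (1.0000) + (-1.4000) = 0.4500
Denominator Σ(z_t−z̄)² = 5.6600
r_1 = 0.4500 / 5.6600 = 0.080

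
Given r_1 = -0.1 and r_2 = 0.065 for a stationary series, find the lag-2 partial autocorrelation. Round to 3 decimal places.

0.056

φ_{22} = (r_2 − r_1²) / (1 − r_1²)
r_1² = (-0.1)² = 0.01
Numerator = 0.065 − 0.0100 = 0.0550; denominator = 1 − 0.0100 = 0.9900
φ_{22} = 0.0550 / 0.9900 = 0.056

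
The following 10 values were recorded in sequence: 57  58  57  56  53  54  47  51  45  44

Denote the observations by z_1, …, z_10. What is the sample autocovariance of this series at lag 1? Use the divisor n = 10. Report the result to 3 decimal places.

Mean z̄ = (57 + 58 + 57 + 56 + 53 + 54 + 47 + 51 + 45 + 44)/10 = 52.2000
Σ_{t=1}^{9}(z_t−z̄)(z_{t+1}−z̄) = 142.9600
γ_1 = 142.9600 / 10 = 14.296

14.296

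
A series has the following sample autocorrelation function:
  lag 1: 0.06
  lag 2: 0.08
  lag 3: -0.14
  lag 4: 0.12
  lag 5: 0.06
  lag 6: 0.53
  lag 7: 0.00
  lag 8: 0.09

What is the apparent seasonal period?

6

The largest autocorrelation is r_6 = 0.53; the remaining lags stay at or below 0.12.
The dominant spike at lag 6 indicates a seasonal period of 6.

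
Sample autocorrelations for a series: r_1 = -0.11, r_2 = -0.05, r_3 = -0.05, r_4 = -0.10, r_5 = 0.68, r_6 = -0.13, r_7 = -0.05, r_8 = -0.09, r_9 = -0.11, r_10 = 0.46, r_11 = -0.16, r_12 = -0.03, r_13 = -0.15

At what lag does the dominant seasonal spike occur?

The largest autocorrelation is r_5 = 0.68, with a weaker echo at lag 10 (0.46); the remaining lags stay at or below -0.03.
The dominant spike at lag 5 indicates a seasonal period of 5.

5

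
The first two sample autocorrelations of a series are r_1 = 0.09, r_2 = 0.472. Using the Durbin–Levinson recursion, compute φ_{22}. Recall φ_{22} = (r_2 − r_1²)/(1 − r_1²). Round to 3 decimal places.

φ_{22} = (r_2 − r_1²) / (1 − r_1²)
r_1² = (0.09)² = 0.0081
Numerator = 0.472 − 0.0081 = 0.4639; denominator = 1 − 0.0081 = 0.9919
φ_{22} = 0.4639 / 0.9919 = 0.468

0.468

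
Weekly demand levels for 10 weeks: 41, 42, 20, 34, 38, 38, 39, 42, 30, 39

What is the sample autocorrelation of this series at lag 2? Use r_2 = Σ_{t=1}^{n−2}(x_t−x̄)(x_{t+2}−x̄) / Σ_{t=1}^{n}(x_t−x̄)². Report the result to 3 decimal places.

-0.260

Mean x̄ = (41 + 42 + 20 + 34 + 38 + 38 + 39 + 42 + 30 + 39)/10 = 36.3000
Numerator Σ_{t=1}^{8}(x_t−x̄)(x_{t+2}−x̄) = -108.6800
Denominator Σ(x_t−x̄)² = 418.1000
r_2 = -108.6800 / 418.1000 = -0.260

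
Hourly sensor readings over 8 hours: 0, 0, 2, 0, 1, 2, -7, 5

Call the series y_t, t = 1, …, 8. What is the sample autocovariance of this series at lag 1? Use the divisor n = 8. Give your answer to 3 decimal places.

-5.799

Mean ȳ = (0 + 0 + 2 + 0 + 1 + 2 − 7 + 5)/8 = 0.3750
Σ_{t=1}^{7}(y_t−ȳ)(y_{t+1}−ȳ) = -46.3906
γ_1 = -46.3906 / 8 = -5.799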